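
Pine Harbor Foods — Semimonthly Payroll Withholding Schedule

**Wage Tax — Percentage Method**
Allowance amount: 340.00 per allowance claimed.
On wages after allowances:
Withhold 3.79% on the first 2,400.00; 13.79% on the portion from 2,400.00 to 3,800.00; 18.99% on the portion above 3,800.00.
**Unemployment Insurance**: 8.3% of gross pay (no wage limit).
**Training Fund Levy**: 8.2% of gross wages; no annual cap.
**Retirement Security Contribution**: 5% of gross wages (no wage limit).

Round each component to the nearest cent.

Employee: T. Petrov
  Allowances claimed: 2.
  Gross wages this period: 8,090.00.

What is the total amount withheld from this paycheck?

Wage Tax: taxable = 8,090.00 − 2×340.00 = 7,410.00
  284.02 + 18.99% × (7,410.00 − 3,800.00) = 284.02 + 18.99% × 3,610.00 = 969.56
Unemployment Insurance: 8.3% × 8,090.00 = 671.47
Training Fund Levy: 8.2% × 8,090.00 = 663.38
Retirement Security Contribution: 5% × 8,090.00 = 404.50
Total: 969.56 + 671.47 + 663.38 + 404.50 = 2,708.91

2,708.91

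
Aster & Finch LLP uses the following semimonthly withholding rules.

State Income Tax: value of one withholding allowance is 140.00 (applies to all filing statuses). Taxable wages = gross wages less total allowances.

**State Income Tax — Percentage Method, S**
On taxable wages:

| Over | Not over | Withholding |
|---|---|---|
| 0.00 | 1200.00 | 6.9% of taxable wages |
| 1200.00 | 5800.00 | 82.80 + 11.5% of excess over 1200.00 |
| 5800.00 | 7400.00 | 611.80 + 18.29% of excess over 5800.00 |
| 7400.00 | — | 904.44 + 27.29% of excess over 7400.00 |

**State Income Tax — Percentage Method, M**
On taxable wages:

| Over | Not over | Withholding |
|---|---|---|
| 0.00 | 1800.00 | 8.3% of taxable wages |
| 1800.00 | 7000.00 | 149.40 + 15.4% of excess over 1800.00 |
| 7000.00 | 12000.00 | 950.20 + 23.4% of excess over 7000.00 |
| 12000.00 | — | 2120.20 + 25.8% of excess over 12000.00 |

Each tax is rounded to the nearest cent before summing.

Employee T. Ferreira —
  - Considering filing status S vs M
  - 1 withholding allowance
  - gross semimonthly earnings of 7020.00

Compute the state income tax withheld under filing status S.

809.33

State Income Tax (S): taxable = 7020.00 − 1×140.00 = 6880.00
  611.80 + 18.29% × (6880.00 − 5800.00) = 611.80 + 18.29% × 1080.00 = 809.33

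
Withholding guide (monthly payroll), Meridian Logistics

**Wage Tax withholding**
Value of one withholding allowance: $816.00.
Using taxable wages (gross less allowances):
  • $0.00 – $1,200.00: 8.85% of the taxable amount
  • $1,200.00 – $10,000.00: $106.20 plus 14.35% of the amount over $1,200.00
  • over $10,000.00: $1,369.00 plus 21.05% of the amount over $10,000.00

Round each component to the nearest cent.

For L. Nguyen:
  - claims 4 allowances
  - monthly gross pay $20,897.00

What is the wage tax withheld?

$2,975.75

Wage Tax: taxable = $20,897.00 − 4×$816.00 = $17,633.00
  $1,369.00 + 21.05% × ($17,633.00 − $10,000.00) = $1,369.00 + 21.05% × $7,633.00 = $2,975.75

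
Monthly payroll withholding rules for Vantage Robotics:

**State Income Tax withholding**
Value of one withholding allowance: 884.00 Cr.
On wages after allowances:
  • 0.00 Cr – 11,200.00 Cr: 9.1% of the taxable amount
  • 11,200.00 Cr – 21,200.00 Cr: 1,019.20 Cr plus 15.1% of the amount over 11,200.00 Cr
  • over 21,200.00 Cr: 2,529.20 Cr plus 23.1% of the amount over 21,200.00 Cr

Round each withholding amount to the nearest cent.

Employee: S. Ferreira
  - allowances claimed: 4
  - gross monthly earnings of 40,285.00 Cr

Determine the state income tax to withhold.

State Income Tax: taxable = 40,285.00 Cr − 4×884.00 Cr = 36,749.00 Cr
  2,529.20 Cr + 23.1% × (36,749.00 Cr − 21,200.00 Cr) = 2,529.20 Cr + 23.1% × 15,549.00 Cr = 6,121.02 Cr

6,121.02 Cr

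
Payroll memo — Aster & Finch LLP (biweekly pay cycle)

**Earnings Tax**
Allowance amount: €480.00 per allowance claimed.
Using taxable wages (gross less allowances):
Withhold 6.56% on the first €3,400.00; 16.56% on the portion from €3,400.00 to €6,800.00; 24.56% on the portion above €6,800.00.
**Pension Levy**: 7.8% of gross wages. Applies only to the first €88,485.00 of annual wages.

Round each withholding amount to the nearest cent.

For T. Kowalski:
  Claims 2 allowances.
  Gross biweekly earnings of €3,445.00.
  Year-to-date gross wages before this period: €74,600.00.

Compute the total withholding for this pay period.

€431.73

Earnings Tax: taxable = €3,445.00 − 2×€480.00 = €2,485.00
  6.56% × €2,485.00 = €163.02
Pension Levy: 7.8% × €3,445.00 = €268.71
Total: €163.02 + €268.71 = €431.73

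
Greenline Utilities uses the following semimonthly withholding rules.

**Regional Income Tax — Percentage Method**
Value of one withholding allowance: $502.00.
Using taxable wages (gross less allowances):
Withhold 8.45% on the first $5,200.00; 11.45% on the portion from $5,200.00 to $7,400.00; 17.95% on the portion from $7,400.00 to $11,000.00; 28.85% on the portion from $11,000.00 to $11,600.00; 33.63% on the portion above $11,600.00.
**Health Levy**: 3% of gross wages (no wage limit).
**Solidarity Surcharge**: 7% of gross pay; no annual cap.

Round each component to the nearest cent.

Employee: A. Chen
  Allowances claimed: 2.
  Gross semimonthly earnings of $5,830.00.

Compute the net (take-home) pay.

$4,839.20

Regional Income Tax: taxable = $5,830.00 − 2×$502.00 = $4,826.00
  8.45% × $4,826.00 = $407.80
Health Levy: 3% × $5,830.00 = $174.90
Solidarity Surcharge: 7% × $5,830.00 = $408.10
Total withheld: $407.80 + $174.90 + $408.10 = $990.80
Net pay: $5,830.00 − $990.80 = $4,839.20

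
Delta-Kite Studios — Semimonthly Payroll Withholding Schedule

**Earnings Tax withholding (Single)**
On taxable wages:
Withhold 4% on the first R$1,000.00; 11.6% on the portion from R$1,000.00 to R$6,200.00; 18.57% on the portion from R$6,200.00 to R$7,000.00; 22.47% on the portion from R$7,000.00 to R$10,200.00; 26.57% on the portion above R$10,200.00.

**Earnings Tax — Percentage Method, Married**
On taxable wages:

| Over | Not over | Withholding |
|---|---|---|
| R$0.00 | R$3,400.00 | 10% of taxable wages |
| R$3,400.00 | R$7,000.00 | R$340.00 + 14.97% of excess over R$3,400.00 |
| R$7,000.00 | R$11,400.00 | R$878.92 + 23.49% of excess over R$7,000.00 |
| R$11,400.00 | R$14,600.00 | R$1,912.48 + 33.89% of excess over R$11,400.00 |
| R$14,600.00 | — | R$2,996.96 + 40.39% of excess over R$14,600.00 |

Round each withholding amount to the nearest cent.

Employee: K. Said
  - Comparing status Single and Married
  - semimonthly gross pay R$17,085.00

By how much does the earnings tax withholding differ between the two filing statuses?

Earnings Tax (Single): taxable = R$17,085.00
  R$1,510.80 + 26.57% × (R$17,085.00 − R$10,200.00) = R$1,510.80 + 26.57% × R$6,885.00 = R$3,340.14
Earnings Tax (Married): taxable = R$17,085.00
  R$2,996.96 + 40.39% × (R$17,085.00 − R$14,600.00) = R$2,996.96 + 40.39% × R$2,485.00 = R$4,000.65
Difference: |R$3,340.14 − R$4,000.65| = R$660.51 (higher under Married)

R$660.51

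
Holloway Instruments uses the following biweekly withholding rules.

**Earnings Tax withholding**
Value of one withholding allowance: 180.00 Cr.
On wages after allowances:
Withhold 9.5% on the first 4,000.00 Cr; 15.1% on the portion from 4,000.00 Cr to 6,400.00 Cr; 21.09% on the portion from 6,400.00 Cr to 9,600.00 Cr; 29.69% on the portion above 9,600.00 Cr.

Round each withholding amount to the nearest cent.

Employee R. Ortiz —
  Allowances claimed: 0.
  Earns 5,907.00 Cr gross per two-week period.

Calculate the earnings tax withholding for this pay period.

Earnings Tax: taxable = 5,907.00 Cr
  380.00 Cr + 15.1% × (5,907.00 Cr − 4,000.00 Cr) = 380.00 Cr + 15.1% × 1,907.00 Cr = 667.96 Cr

667.96 Cr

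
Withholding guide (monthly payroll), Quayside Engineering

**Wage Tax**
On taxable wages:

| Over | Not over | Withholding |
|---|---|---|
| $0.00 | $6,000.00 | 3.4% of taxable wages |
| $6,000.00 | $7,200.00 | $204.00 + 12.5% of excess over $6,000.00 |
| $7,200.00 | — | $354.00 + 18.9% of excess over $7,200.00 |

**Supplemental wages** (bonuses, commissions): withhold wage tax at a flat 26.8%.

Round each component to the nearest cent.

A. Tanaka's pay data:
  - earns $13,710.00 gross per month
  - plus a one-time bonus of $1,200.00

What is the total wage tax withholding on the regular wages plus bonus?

$1,905.99

Wage Tax: taxable = $13,710.00
  $354.00 + 18.9% × ($13,710.00 − $7,200.00) = $354.00 + 18.9% × $6,510.00 = $1,584.39
Supplemental (26.8% flat on bonus): 26.8% × $1,200.00 = $321.60
Total wage tax: $1,584.39 + $321.60 = $1,905.99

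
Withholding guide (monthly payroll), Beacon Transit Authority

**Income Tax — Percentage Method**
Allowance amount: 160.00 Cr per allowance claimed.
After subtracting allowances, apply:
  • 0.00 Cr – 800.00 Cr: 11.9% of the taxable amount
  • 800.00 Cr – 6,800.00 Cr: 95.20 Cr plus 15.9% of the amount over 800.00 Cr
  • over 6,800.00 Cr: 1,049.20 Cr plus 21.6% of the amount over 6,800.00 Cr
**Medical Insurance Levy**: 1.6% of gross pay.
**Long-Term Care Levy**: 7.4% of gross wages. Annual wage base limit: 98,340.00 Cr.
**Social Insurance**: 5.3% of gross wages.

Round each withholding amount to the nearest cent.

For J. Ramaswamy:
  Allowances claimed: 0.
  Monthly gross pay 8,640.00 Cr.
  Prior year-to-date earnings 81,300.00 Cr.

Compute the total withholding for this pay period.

2,682.16 Cr

Income Tax: taxable = 8,640.00 Cr
  1,049.20 Cr + 21.6% × (8,640.00 Cr − 6,800.00 Cr) = 1,049.20 Cr + 21.6% × 1,840.00 Cr = 1,446.64 Cr
Medical Insurance Levy: 1.6% × 8,640.00 Cr = 138.24 Cr
Long-Term Care Levy: 7.4% × 8,640.00 Cr = 639.36 Cr
Social Insurance: 5.3% × 8,640.00 Cr = 457.92 Cr
Total: 1,446.64 Cr + 138.24 Cr + 639.36 Cr + 457.92 Cr = 2,682.16 Cr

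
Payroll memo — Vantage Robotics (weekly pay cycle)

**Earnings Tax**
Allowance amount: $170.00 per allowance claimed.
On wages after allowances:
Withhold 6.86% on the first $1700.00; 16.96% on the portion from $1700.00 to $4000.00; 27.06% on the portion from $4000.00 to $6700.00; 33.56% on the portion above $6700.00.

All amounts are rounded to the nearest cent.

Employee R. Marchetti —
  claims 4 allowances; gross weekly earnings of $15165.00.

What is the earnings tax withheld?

Earnings Tax: taxable = $15165.00 − 4×$170.00 = $14485.00
  $1237.32 + 33.56% × ($14485.00 − $6700.00) = $1237.32 + 33.56% × $7785.00 = $3849.97

$3849.97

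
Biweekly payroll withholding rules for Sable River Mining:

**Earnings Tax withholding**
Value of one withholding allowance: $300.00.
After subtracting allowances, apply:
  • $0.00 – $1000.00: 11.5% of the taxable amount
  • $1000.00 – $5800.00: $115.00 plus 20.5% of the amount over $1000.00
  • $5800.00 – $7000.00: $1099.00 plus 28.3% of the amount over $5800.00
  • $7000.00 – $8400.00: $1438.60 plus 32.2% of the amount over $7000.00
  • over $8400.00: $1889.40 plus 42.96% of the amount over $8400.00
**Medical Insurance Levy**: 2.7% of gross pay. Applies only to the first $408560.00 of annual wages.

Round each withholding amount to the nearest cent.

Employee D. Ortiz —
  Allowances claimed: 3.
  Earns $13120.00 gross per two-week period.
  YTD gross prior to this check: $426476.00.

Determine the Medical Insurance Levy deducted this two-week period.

$0.00

Medical Insurance Levy: YTD $426476.00 ≥ cap $408560.00 → $0.00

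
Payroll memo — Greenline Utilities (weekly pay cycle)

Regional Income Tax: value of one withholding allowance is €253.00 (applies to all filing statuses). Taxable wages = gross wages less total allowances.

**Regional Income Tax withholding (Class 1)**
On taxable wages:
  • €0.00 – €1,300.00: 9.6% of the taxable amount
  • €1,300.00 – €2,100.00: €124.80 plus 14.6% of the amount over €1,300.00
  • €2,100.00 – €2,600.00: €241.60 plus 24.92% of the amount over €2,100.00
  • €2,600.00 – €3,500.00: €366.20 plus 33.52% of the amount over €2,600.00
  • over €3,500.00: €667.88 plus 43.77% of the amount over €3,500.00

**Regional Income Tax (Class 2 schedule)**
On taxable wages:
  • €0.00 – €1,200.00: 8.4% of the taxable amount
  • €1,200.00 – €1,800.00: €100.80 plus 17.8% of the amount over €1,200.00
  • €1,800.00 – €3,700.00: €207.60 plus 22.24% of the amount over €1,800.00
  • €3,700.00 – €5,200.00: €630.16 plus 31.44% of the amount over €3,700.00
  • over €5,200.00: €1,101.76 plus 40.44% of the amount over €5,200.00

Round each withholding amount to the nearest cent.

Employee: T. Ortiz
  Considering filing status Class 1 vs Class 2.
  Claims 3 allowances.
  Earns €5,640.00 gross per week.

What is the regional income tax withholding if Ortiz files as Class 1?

Regional Income Tax (Class 1): taxable = €5,640.00 − 3×€253.00 = €4,881.00
  €667.88 + 43.77% × (€4,881.00 − €3,500.00) = €667.88 + 43.77% × €1,381.00 = €1,272.34

€1,272.34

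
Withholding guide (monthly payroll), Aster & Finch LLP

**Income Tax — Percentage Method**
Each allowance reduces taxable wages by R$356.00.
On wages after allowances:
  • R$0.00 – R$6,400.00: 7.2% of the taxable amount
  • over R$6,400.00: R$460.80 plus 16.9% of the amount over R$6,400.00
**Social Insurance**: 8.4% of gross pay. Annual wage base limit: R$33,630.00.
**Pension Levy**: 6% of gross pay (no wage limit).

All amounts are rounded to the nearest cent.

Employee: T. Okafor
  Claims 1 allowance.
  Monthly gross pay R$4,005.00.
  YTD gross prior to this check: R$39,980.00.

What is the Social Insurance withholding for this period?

Social Insurance: YTD R$39,980.00 ≥ cap R$33,630.00 → R$0.00

R$0.00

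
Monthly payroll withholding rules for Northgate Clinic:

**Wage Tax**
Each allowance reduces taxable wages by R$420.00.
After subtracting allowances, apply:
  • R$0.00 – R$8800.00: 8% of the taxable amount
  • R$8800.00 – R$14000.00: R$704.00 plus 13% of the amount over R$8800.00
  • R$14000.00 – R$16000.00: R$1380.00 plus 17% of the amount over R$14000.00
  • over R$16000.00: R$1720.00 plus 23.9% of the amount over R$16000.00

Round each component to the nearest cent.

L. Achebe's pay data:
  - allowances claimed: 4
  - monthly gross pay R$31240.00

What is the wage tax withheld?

Wage Tax: taxable = R$31240.00 − 4×R$420.00 = R$29560.00
  R$1720.00 + 23.9% × (R$29560.00 − R$16000.00) = R$1720.00 + 23.9% × R$13560.00 = R$4960.84

R$4960.84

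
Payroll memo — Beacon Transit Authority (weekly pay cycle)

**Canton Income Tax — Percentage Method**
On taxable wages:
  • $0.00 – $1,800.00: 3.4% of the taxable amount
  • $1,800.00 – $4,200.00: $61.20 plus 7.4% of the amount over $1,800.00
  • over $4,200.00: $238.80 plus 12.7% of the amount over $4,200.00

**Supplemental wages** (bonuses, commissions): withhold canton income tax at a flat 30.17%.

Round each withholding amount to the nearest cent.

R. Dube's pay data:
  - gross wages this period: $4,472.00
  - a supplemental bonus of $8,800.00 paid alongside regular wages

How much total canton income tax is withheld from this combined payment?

Canton Income Tax: taxable = $4,472.00
  $238.80 + 12.7% × ($4,472.00 − $4,200.00) = $238.80 + 12.7% × $272.00 = $273.34
Supplemental (30.17% flat on bonus): 30.17% × $8,800.00 = $2,654.96
Total canton income tax: $273.34 + $2,654.96 = $2,928.30

$2,928.30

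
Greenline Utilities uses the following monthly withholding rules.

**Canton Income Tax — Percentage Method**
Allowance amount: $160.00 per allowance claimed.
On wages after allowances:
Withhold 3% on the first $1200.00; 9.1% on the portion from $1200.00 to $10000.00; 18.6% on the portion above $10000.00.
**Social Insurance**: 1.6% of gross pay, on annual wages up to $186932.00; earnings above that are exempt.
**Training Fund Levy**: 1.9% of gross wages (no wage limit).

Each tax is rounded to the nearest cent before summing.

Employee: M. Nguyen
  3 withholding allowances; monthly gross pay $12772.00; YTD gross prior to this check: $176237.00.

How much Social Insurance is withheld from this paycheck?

Social Insurance: cap $186932.00 − YTD $176237.00 = $10695.00 subject; 1.6% × $10695.00 = $171.12

$171.12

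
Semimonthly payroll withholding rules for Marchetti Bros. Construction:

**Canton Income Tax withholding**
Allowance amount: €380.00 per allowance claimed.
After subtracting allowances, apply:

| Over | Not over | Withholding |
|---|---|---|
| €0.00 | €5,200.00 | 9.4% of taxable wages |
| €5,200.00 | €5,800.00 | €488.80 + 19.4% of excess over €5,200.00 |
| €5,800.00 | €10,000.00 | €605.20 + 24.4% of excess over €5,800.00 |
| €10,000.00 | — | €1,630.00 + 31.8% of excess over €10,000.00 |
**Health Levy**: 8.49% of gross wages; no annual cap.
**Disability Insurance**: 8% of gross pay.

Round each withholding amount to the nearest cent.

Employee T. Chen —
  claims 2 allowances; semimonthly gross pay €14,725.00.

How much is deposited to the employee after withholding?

Canton Income Tax: taxable = €14,725.00 − 2×€380.00 = €13,965.00
  €1,630.00 + 31.8% × (€13,965.00 − €10,000.00) = €1,630.00 + 31.8% × €3,965.00 = €2,890.87
Health Levy: 8.49% × €14,725.00 = €1,250.15
Disability Insurance: 8% × €14,725.00 = €1,178.00
Total withheld: €2,890.87 + €1,250.15 + €1,178.00 = €5,319.02
Net pay: €14,725.00 − €5,319.02 = €9,405.98

€9,405.98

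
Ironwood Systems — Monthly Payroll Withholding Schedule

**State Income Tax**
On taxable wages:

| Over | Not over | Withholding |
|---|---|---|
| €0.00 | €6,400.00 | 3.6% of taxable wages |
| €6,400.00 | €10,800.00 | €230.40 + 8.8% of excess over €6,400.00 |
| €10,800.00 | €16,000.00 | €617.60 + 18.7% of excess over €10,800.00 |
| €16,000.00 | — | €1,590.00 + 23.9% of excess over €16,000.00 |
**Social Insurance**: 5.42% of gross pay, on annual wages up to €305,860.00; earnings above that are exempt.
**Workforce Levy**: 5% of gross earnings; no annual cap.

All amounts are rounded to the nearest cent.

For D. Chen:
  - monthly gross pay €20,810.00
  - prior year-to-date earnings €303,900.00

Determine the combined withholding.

€3,886.32

State Income Tax: taxable = €20,810.00
  €1,590.00 + 23.9% × (€20,810.00 − €16,000.00) = €1,590.00 + 23.9% × €4,810.00 = €2,739.59
Social Insurance: cap €305,860.00 − YTD €303,900.00 = €1,960.00 subject; 5.42% × €1,960.00 = €106.23
Workforce Levy: 5% × €20,810.00 = €1,040.50
Total: €2,739.59 + €106.23 + €1,040.50 = €3,886.32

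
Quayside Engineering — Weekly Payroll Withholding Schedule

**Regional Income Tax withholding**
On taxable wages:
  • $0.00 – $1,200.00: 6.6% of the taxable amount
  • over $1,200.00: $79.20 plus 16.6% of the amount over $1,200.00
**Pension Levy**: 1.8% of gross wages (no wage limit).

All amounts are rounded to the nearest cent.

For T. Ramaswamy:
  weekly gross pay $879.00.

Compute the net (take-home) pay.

$805.17

Regional Income Tax: taxable = $879.00
  6.6% × $879.00 = $58.01
Pension Levy: 1.8% × $879.00 = $15.82
Total withheld: $58.01 + $15.82 = $73.83
Net pay: $879.00 − $73.83 = $805.17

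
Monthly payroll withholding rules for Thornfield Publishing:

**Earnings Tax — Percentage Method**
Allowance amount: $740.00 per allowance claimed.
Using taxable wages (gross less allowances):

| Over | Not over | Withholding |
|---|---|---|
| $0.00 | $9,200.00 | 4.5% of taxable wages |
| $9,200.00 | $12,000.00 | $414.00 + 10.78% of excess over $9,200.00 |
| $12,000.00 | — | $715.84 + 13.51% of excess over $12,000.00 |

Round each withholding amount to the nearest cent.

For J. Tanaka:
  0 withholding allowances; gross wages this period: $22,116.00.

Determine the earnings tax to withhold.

Earnings Tax: taxable = $22,116.00
  $715.84 + 13.51% × ($22,116.00 − $12,000.00) = $715.84 + 13.51% × $10,116.00 = $2,082.51

$2,082.51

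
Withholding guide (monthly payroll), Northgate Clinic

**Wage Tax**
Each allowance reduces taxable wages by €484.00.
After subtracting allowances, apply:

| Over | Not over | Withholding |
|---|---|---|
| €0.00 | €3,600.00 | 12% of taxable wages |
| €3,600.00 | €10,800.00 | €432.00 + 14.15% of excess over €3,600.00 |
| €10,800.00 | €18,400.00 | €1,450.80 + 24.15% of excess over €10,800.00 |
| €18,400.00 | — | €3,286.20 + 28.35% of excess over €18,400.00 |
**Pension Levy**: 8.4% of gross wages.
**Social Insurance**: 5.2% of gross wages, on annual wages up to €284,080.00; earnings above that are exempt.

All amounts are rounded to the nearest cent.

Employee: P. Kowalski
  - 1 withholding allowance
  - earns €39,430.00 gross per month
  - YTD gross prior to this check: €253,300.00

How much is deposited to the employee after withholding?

€25,406.33

Wage Tax: taxable = €39,430.00 − 1×€484.00 = €38,946.00
  €3,286.20 + 28.35% × (€38,946.00 − €18,400.00) = €3,286.20 + 28.35% × €20,546.00 = €9,110.99
Pension Levy: 8.4% × €39,430.00 = €3,312.12
Social Insurance: cap €284,080.00 − YTD €253,300.00 = €30,780.00 subject; 5.2% × €30,780.00 = €1,600.56
Total withheld: €9,110.99 + €3,312.12 + €1,600.56 = €14,023.67
Net pay: €39,430.00 − €14,023.67 = €25,406.33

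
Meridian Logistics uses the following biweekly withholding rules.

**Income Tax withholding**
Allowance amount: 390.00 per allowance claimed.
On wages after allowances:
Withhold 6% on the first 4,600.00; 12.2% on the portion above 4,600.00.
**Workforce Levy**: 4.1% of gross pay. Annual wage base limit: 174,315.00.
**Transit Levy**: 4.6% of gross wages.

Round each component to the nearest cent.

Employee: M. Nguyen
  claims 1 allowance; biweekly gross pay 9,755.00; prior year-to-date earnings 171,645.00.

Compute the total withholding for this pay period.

Income Tax: taxable = 9,755.00 − 1×390.00 = 9,365.00
  276.00 + 12.2% × (9,365.00 − 4,600.00) = 276.00 + 12.2% × 4,765.00 = 857.33
Workforce Levy: cap 174,315.00 − YTD 171,645.00 = 2,670.00 subject; 4.1% × 2,670.00 = 109.47
Transit Levy: 4.6% × 9,755.00 = 448.73
Total: 857.33 + 109.47 + 448.73 = 1,415.53

1,415.53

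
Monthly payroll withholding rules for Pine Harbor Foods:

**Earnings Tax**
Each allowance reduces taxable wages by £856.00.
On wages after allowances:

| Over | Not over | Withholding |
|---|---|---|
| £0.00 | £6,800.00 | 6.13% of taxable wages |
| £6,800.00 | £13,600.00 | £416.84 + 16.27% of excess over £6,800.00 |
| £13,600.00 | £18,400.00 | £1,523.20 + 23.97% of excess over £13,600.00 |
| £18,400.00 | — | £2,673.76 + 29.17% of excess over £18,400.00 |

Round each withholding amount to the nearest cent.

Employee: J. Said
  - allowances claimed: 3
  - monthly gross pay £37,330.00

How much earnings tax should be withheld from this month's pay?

Earnings Tax: taxable = £37,330.00 − 3×£856.00 = £34,762.00
  £2,673.76 + 29.17% × (£34,762.00 − £18,400.00) = £2,673.76 + 29.17% × £16,362.00 = £7,446.56

£7,446.56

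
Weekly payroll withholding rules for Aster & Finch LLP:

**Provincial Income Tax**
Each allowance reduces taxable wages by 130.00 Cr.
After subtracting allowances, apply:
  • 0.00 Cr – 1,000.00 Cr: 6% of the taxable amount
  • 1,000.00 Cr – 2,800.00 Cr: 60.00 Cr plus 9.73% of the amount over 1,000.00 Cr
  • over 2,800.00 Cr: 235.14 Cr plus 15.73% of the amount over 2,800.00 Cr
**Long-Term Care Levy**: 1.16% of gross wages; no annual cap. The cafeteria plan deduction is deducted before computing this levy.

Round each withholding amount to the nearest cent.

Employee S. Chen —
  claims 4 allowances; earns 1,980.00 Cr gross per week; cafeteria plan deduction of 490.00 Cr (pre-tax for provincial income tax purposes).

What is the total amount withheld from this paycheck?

Provincial Income Tax: taxable = 1,980.00 Cr − 490.00 Cr − 4×130.00 Cr = 970.00 Cr
  6% × 970.00 Cr = 58.20 Cr
Long-Term Care Levy: 1.16% × 1,490.00 Cr = 17.28 Cr
Total: 58.20 Cr + 17.28 Cr = 75.48 Cr

75.48 Cr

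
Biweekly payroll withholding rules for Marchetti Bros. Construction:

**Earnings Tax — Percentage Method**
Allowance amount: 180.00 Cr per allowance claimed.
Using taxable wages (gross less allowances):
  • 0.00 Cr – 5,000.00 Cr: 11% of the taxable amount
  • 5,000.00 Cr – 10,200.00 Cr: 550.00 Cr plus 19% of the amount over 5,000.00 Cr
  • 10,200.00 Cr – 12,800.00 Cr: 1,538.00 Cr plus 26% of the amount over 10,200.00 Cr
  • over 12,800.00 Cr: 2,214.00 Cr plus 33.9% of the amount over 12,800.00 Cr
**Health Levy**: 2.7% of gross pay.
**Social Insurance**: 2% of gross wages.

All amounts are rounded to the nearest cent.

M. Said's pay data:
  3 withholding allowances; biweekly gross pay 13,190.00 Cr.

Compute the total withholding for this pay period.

Earnings Tax: taxable = 13,190.00 Cr − 3×180.00 Cr = 12,650.00 Cr
  1,538.00 Cr + 26% × (12,650.00 Cr − 10,200.00 Cr) = 1,538.00 Cr + 26% × 2,450.00 Cr = 2,175.00 Cr
Health Levy: 2.7% × 13,190.00 Cr = 356.13 Cr
Social Insurance: 2% × 13,190.00 Cr = 263.80 Cr
Total: 2,175.00 Cr + 356.13 Cr + 263.80 Cr = 2,794.93 Cr

2,794.93 Cr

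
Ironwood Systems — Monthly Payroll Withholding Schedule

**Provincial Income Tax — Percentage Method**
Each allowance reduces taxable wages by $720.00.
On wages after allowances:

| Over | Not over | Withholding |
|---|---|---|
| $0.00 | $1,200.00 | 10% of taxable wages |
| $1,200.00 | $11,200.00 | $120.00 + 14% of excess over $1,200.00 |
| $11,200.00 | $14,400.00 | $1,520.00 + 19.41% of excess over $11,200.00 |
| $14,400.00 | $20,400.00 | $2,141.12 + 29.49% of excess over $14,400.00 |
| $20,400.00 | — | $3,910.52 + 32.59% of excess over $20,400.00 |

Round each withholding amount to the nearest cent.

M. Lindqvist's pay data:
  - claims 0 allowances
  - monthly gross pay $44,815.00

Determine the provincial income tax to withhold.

Provincial Income Tax: taxable = $44,815.00
  $3,910.52 + 32.59% × ($44,815.00 − $20,400.00) = $3,910.52 + 32.59% × $24,415.00 = $11,867.37

$11,867.37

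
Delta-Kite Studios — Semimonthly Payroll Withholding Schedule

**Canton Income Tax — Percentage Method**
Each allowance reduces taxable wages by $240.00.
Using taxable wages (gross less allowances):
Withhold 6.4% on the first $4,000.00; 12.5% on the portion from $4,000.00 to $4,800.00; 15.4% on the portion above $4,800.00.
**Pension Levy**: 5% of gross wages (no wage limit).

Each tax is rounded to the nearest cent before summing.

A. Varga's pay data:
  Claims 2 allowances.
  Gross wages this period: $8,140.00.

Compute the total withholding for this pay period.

$1,203.44

Canton Income Tax: taxable = $8,140.00 − 2×$240.00 = $7,660.00
  $356.00 + 15.4% × ($7,660.00 − $4,800.00) = $356.00 + 15.4% × $2,860.00 = $796.44
Pension Levy: 5% × $8,140.00 = $407.00
Total: $796.44 + $407.00 = $1,203.44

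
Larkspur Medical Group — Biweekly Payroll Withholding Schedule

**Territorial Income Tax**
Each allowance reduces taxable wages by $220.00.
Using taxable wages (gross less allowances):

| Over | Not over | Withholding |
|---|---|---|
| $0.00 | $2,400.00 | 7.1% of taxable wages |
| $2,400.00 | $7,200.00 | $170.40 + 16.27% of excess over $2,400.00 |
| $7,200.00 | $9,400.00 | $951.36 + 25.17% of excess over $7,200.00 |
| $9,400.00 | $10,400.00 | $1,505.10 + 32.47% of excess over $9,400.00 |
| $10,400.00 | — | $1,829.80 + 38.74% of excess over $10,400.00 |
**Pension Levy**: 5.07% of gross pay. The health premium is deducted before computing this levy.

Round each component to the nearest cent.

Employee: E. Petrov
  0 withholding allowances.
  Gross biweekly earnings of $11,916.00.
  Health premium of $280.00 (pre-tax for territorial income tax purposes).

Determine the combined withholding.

Territorial Income Tax: taxable = $11,916.00 − $280.00 = $11,636.00
  $1,829.80 + 38.74% × ($11,636.00 − $10,400.00) = $1,829.80 + 38.74% × $1,236.00 = $2,308.63
Pension Levy: 5.07% × $11,636.00 = $589.95
Total: $2,308.63 + $589.95 = $2,898.58

$2,898.58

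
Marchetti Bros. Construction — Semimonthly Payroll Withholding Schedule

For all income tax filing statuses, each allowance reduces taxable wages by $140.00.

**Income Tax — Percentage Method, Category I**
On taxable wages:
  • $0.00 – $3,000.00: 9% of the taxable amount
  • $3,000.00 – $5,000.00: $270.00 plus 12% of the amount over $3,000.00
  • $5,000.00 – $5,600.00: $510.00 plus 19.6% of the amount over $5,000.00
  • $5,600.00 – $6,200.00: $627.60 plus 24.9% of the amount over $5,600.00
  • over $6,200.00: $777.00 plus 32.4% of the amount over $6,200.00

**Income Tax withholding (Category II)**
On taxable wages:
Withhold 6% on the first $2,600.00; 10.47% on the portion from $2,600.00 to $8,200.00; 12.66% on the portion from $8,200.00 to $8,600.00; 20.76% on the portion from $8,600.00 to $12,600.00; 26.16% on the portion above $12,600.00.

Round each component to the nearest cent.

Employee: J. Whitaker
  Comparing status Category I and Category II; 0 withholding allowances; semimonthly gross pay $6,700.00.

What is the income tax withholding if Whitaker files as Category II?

$585.27

Income Tax (Category II): taxable = $6,700.00
  $156.00 + 10.47% × ($6,700.00 − $2,600.00) = $156.00 + 10.47% × $4,100.00 = $585.27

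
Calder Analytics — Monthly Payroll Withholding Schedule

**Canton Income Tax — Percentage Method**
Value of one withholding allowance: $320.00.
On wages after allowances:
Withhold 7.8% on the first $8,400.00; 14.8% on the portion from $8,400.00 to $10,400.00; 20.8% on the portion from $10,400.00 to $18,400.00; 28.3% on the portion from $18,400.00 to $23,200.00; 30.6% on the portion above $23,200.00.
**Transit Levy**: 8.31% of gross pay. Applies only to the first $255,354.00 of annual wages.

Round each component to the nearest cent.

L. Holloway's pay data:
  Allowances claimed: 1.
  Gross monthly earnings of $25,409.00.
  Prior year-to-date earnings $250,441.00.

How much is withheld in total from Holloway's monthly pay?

$4,959.90

Canton Income Tax: taxable = $25,409.00 − 1×$320.00 = $25,089.00
  $3,973.60 + 30.6% × ($25,089.00 − $23,200.00) = $3,973.60 + 30.6% × $1,889.00 = $4,551.63
Transit Levy: cap $255,354.00 − YTD $250,441.00 = $4,913.00 subject; 8.31% × $4,913.00 = $408.27
Total: $4,551.63 + $408.27 = $4,959.90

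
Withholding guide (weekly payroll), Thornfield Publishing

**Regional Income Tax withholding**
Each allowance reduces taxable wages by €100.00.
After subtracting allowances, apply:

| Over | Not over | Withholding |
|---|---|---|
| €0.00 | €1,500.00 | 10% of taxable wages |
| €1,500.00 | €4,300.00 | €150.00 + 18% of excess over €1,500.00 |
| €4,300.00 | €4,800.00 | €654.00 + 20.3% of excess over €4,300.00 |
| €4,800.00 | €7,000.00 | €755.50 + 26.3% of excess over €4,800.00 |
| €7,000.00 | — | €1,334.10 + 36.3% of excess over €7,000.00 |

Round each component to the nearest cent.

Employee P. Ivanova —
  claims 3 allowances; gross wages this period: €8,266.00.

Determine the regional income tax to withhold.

€1,684.76

Regional Income Tax: taxable = €8,266.00 − 3×€100.00 = €7,966.00
  €1,334.10 + 36.3% × (€7,966.00 − €7,000.00) = €1,334.10 + 36.3% × €966.00 = €1,684.76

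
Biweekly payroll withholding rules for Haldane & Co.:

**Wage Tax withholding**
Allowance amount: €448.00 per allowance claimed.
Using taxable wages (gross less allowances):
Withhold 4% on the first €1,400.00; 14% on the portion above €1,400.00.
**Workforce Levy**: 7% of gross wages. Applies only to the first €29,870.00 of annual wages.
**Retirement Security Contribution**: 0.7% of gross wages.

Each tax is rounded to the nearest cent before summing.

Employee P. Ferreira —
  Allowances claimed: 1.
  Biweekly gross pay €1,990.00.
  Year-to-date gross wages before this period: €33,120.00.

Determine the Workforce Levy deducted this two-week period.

€0.00

Workforce Levy: YTD €33,120.00 ≥ cap €29,870.00 → €0.00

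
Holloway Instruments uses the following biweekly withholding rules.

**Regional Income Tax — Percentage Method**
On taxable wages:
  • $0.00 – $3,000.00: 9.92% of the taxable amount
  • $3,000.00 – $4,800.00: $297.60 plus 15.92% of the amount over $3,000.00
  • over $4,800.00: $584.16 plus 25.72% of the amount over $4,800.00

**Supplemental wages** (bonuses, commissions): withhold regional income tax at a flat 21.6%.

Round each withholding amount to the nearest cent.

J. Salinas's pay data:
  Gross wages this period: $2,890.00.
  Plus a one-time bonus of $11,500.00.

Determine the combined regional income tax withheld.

Regional Income Tax: taxable = $2,890.00
  9.92% × $2,890.00 = $286.69
Supplemental (21.6% flat on bonus): 21.6% × $11,500.00 = $2,484.00
Total regional income tax: $286.69 + $2,484.00 = $2,770.69

$2,770.69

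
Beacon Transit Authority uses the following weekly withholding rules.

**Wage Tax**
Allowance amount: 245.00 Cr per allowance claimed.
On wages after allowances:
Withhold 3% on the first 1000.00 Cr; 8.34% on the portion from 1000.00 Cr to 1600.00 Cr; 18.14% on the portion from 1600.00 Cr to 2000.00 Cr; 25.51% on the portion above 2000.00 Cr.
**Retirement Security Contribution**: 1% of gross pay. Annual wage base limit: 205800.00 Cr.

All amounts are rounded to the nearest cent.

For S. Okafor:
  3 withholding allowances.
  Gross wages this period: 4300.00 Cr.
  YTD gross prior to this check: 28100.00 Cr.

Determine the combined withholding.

Wage Tax: taxable = 4300.00 Cr − 3×245.00 Cr = 3565.00 Cr
  152.60 Cr + 25.51% × (3565.00 Cr − 2000.00 Cr) = 152.60 Cr + 25.51% × 1565.00 Cr = 551.83 Cr
Retirement Security Contribution: 1% × 4300.00 Cr = 43.00 Cr
Total: 551.83 Cr + 43.00 Cr = 594.83 Cr

594.83 Cr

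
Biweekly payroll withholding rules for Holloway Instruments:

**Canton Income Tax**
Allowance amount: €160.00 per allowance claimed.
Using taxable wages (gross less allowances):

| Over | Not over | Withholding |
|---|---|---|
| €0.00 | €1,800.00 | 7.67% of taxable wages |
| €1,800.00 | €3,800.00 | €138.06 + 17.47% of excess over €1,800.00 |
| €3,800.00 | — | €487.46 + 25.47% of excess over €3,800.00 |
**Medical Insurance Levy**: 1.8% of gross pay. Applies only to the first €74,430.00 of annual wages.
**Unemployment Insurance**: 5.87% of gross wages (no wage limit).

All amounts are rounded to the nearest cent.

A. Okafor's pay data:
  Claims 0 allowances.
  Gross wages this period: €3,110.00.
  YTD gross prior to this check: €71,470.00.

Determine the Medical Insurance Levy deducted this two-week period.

€53.28

Medical Insurance Levy: cap €74,430.00 − YTD €71,470.00 = €2,960.00 subject; 1.8% × €2,960.00 = €53.28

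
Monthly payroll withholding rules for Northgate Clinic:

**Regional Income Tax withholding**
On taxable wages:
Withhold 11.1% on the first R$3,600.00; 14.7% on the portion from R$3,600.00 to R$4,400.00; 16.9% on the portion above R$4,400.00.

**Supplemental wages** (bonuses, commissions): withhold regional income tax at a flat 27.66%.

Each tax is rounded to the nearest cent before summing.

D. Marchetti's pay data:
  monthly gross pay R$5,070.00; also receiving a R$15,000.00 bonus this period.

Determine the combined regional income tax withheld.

Regional Income Tax: taxable = R$5,070.00
  R$517.20 + 16.9% × (R$5,070.00 − R$4,400.00) = R$517.20 + 16.9% × R$670.00 = R$630.43
Supplemental (27.66% flat on bonus): 27.66% × R$15,000.00 = R$4,149.00
Total regional income tax: R$630.43 + R$4,149.00 = R$4,779.43

R$4,779.43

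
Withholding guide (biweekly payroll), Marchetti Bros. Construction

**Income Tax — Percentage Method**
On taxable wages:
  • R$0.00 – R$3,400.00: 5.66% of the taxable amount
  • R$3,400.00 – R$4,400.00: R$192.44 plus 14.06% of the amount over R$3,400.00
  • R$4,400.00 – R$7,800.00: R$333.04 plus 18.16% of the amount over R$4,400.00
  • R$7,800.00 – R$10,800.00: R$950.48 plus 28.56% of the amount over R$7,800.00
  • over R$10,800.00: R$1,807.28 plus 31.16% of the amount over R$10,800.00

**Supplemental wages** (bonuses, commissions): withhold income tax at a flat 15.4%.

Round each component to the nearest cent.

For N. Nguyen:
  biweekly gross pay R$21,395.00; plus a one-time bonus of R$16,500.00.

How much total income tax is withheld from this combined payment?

R$7,649.68

Income Tax: taxable = R$21,395.00
  R$1,807.28 + 31.16% × (R$21,395.00 − R$10,800.00) = R$1,807.28 + 31.16% × R$10,595.00 = R$5,108.68
Supplemental (15.4% flat on bonus): 15.4% × R$16,500.00 = R$2,541.00
Total income tax: R$5,108.68 + R$2,541.00 = R$7,649.68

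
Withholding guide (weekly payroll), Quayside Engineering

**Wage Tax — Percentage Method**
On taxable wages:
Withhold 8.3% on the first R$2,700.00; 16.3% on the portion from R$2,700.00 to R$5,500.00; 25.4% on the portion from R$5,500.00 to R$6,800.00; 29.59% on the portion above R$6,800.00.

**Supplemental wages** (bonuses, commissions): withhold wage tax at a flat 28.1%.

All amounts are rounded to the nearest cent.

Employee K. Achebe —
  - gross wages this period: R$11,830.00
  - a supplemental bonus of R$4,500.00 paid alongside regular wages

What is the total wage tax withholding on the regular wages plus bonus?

Wage Tax: taxable = R$11,830.00
  R$1,010.70 + 29.59% × (R$11,830.00 − R$6,800.00) = R$1,010.70 + 29.59% × R$5,030.00 = R$2,499.08
Supplemental (28.1% flat on bonus): 28.1% × R$4,500.00 = R$1,264.50
Total wage tax: R$2,499.08 + R$1,264.50 = R$3,763.58

R$3,763.58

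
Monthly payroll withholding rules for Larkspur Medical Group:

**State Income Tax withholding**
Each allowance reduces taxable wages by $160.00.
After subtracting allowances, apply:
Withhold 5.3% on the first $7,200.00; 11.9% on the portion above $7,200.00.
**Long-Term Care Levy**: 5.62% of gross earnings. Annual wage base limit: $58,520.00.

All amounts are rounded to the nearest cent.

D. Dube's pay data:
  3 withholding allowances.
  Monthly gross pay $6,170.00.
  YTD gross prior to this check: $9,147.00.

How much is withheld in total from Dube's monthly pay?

State Income Tax: taxable = $6,170.00 − 3×$160.00 = $5,690.00
  5.3% × $5,690.00 = $301.57
Long-Term Care Levy: 5.62% × $6,170.00 = $346.75
Total: $301.57 + $346.75 = $648.32

$648.32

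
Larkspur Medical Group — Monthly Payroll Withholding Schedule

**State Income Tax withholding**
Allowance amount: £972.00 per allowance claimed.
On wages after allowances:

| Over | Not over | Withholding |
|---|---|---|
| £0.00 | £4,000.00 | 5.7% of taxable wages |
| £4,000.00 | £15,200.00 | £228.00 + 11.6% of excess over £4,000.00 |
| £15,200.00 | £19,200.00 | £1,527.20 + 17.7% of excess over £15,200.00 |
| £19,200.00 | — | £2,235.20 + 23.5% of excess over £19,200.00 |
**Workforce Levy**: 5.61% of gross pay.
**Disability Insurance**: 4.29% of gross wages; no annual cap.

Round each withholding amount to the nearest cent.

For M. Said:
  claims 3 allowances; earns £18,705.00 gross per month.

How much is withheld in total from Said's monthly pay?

State Income Tax: taxable = £18,705.00 − 3×£972.00 = £15,789.00
  £1,527.20 + 17.7% × (£15,789.00 − £15,200.00) = £1,527.20 + 17.7% × £589.00 = £1,631.45
Workforce Levy: 5.61% × £18,705.00 = £1,049.35
Disability Insurance: 4.29% × £18,705.00 = £802.44
Total: £1,631.45 + £1,049.35 + £802.44 = £3,483.24

£3,483.24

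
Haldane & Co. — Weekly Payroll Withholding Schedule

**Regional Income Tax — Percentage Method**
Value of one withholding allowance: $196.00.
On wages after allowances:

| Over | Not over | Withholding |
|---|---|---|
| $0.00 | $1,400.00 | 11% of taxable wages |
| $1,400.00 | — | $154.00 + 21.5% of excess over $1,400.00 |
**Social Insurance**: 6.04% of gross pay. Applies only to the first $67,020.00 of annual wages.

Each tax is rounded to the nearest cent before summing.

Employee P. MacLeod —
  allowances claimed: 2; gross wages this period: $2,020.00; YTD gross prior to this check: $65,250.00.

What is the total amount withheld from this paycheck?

Regional Income Tax: taxable = $2,020.00 − 2×$196.00 = $1,628.00
  $154.00 + 21.5% × ($1,628.00 − $1,400.00) = $154.00 + 21.5% × $228.00 = $203.02
Social Insurance: cap $67,020.00 − YTD $65,250.00 = $1,770.00 subject; 6.04% × $1,770.00 = $106.91
Total: $203.02 + $106.91 = $309.93

$309.93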